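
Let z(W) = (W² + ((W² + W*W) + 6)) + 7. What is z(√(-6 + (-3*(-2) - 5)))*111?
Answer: -222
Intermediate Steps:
z(W) = 13 + 3*W² (z(W) = (W² + ((W² + W²) + 6)) + 7 = (W² + (2*W² + 6)) + 7 = (W² + (6 + 2*W²)) + 7 = (6 + 3*W²) + 7 = 13 + 3*W²)
z(√(-6 + (-3*(-2) - 5)))*111 = (13 + 3*(√(-6 + (-3*(-2) - 5)))²)*111 = (13 + 3*(√(-6 + (6 - 5)))²)*111 = (13 + 3*(√(-6 + 1))²)*111 = (13 + 3*(√(-5))²)*111 = (13 + 3*(I*√5)²)*111 = (13 + 3*(-5))*111 = (13 - 15)*111 = -2*111 = -222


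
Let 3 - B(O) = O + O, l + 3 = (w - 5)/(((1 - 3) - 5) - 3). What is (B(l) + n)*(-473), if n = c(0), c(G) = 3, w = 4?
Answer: -27907/5 ≈ -5581.4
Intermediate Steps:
n = 3
l = -29/10 (l = -3 + (4 - 5)/(((1 - 3) - 5) - 3) = -3 - 1/((-2 - 5) - 3) = -3 - 1/(-7 - 3) = -3 - 1/(-10) = -3 - 1*(-⅒) = -3 + ⅒ = -29/10 ≈ -2.9000)
B(O) = 3 - 2*O (B(O) = 3 - (O + O) = 3 - 2*O)
(B(l) + n)*(-473) = ((3 - 2*(-29/10)) + 3)*(-473) = ((3 + 29/5) + 3)*(-473) = (44/5 + 3)*(-473) = (59/5)*(-473) = -27907/5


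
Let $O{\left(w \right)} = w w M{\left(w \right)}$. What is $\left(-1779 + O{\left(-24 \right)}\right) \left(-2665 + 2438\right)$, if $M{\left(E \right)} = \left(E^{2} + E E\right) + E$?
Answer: $-147084423$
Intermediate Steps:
$M{\left(E \right)} = E + 2 E^{2}$ ($M{\left(E \right)} = \left(E^{2} + E^{2}\right) + E = 2 E^{2} + E = E + 2 E^{2}$)
$O{\left(w \right)} = w^{3} \left(1 + 2 w\right)$ ($O{\left(w \right)} = w w w \left(1 + 2 w\right) = w^{2} w \left(1 + 2 w\right) = w^{3} \left(1 + 2 w\right)$)
$\left(-1779 + O{\left(-24 \right)}\right) \left(-2665 + 2438\right) = \left(-1779 + \left(-24\right)^{3} \left(1 + 2 \left(-24\right)\right)\right) \left(-2665 + 2438\right) = \left(-1779 - 13824 \left(1 - 48\right)\right) \left(-227\right) = \left(-1779 - -649728\right) \left(-227\right) = \left(-1779 + 649728\right) \left(-227\right) = 647949 \left(-227\right) = -147084423$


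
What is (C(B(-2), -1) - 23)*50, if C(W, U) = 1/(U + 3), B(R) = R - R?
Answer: -1125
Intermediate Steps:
B(R) = 0
C(W, U) = 1/(3 + U)
(C(B(-2), -1) - 23)*50 = (1/(3 - 1) - 23)*50 = (1/2 - 23)*50 = -45/2*50 = -1125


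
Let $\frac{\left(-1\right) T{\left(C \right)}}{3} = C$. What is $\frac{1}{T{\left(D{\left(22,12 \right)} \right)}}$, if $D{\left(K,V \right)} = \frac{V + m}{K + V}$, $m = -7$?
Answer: $- \frac{34}{15} \approx -2.2667$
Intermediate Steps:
$D{\left(K,V \right)} = \frac{-7 + V}{K + V}$ ($D{\left(K,V \right)} = \frac{V - 7}{K + V} = \frac{-7 + V}{K + V}$)
$T{\left(C \right)} = - 3 C$
$\frac{1}{T{\left(D{\left(22,12 \right)} \right)}} = \frac{1}{\left(-3\right) \frac{-7 + 12}{22 + 12}} = \frac{1}{\left(-3\right) \frac{1}{34} \cdot 5} = \frac{1}{\left(-3\right) \frac{5}{34}} = \frac{1}{- \frac{15}{34}} = - \frac{34}{15}$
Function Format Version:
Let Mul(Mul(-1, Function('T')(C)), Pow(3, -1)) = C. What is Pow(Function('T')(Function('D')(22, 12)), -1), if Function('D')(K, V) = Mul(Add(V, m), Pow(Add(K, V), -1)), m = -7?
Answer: Rational(-34, 15) ≈ -2.2667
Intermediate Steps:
Function('D')(K, V) = Mul(Pow(Add(K, V), -1), Add(-7, V)) (Function('D')(K, V) = Mul(Add(V, -7), Pow(Add(K, V), -1)) = Mul(Add(-7, V), Pow(Add(K, V), -1)) = Mul(Pow(Add(K, V), -1), Add(-7, V)))
Function('T')(C) = Mul(-3, C)
Pow(Function('T')(Function('D')(22, 12)), -1) = Pow(Mul(-3, Mul(Pow(Add(22, 12), -1), Add(-7, 12))), -1) = Pow(Mul(-3, Mul(Pow(34, -1), 5)), -1) = Pow(Mul(-3, Mul(Rational(1, 34), 5)), -1) = Pow(Mul(-3, Rational(5, 34)), -1) = Pow(Rational(-15, 34), -1) = Rational(-34, 15)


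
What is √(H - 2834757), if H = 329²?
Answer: 2*I*√681629 ≈ 1651.2*I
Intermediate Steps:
H = 108241
√(H - 2834757) = √(108241 - 2834757) = √(-2726516) = 2*I*√681629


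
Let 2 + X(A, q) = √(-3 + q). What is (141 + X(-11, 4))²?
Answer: 19600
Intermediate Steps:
X(A, q) = -2 + √(-3 + q)
(141 + X(-11, 4))² = (141 + (-2 + √(-3 + 4)))² = (141 + (-2 + √1))² = (141 + (-2 + 1))² = (141 - 1)² = 140² = 19600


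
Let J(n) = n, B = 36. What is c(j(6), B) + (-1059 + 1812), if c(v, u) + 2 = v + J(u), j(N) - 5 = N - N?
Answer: 792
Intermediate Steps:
j(N) = 5 (j(N) = 5 + (N - N) = 5 + 0 = 5)
c(v, u) = -2 + u + v (c(v, u) = -2 + (v + u) = -2 + (u + v) = -2 + u + v)
c(j(6), B) + (-1059 + 1812) = (-2 + 36 + 5) + (-1059 + 1812) = 39 + 753 = 792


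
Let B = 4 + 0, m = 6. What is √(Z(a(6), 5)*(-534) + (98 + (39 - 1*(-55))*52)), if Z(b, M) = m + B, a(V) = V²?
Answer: I*√354 ≈ 18.815*I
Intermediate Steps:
B = 4
Z(b, M) = 10 (Z(b, M) = 6 + 4 = 10)
√(Z(a(6), 5)*(-534) + (98 + (39 - 1*(-55))*52)) = √(10*(-534) + (98 + (39 - 1*(-55))*52)) = √(-5340 + (98 + (39 + 55)*52)) = √(-5340 + (98 + 94*52)) = √(-5340 + (98 + 4888)) = √(-5340 + 4986) = √(-354) = I*√354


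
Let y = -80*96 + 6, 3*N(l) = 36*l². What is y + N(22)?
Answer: -1866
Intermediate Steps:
N(l) = 12*l² (N(l) = (36*l²)/3 = 12*l²)
y = -7674 (y = -7680 + 6 = -7674)
y + N(22) = -7674 + 12*22² = -7674 + 12*484 = -7674 + 5808 = -1866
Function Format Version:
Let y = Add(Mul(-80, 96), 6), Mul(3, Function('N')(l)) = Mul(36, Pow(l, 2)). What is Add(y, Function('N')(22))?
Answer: -1866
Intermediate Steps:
Function('N')(l) = Mul(12, Pow(l, 2)) (Function('N')(l) = Mul(Rational(1, 3), Mul(36, Pow(l, 2))) = Mul(12, Pow(l, 2)))
y = -7674 (y = Add(-7680, 6) = -7674)
Add(y, Function('N')(22)) = Add(-7674, Mul(12, Pow(22, 2))) = Add(-7674, Mul(12, 484)) = Add(-7674, 5808) = -1866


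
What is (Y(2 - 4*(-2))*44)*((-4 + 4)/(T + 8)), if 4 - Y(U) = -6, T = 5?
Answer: 0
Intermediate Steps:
Y(U) = 10 (Y(U) = 4 - 1*(-6) = 4 + 6 = 10)
(Y(2 - 4*(-2))*44)*((-4 + 4)/(T + 8)) = (10*44)*((-4 + 4)/(5 + 8)) = 440*(0/13) = 440*(0*(1/13)) = 440*0 = 0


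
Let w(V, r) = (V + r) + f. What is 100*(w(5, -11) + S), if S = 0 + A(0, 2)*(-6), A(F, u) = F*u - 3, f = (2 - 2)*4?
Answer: 1200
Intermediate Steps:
f = 0 (f = 0*4 = 0)
A(F, u) = -3 + F*u
S = 18 (S = 0 + (-3 + 0*2)*(-6) = 0 + (-3 + 0)*(-6) = 0 - 3*(-6) = 0 + 18 = 18)
w(V, r) = V + r (w(V, r) = (V + r) + 0 = V + r)
100*(w(5, -11) + S) = 100*((5 - 11) + 18) = 100*(-6 + 18) = 100*12 = 1200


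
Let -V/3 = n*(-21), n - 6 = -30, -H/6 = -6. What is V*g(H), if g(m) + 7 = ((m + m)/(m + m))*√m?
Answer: 1512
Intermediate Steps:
H = 36 (H = -6*(-6) = 36)
n = -24 (n = 6 - 30 = -24)
g(m) = -7 + √m (g(m) = -7 + ((m + m)/(m + m))*√m = -7 + ((2*m)/((2*m)))*√m = -7 + ((2*m)*(1/(2*m)))*√m = -7 + 1*√m = -7 + √m)
V = -1512 (V = -(-72)*(-21) = -3*504 = -1512)
V*g(H) = -1512*(-7 + √36) = -1512*(-7 + 6) = -1512*(-1) = 1512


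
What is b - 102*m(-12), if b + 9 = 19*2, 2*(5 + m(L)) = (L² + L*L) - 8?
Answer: -13741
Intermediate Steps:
m(L) = -9 + L² (m(L) = -5 + ((L² + L*L) - 8)/2 = -5 + ((L² + L²) - 8)/2 = -5 + (2*L² - 8)/2 = -5 + (-8 + 2*L²)/2 = -5 + (-4 + L²) = -9 + L²)
b = 29 (b = -9 + 19*2 = -9 + 38 = 29)
b - 102*m(-12) = 29 - 102*(-9 + (-12)²) = 29 - 102*(-9 + 144) = 29 - 102*135 = 29 - 13770 = -13741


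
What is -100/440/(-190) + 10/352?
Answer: 9/304 ≈ 0.029605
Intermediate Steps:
-100/440/(-190) + 10/352 = -100*1/440*(-1/190) + 10*(1/352) = -5/22*(-1/190) + 5/176 = 1/836 + 5/176 = 9/304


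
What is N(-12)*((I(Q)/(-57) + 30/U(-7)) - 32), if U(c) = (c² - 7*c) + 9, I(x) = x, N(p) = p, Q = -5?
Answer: 771692/2033 ≈ 379.58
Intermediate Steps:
U(c) = 9 + c² - 7*c
N(-12)*((I(Q)/(-57) + 30/U(-7)) - 32) = -12*((-5/(-57) + 30/(9 + (-7)² - 7*(-7))) - 32) = -12*((-5*(-1/57) + 30/(9 + 49 + 49)) - 32) = -12*((5/57 + 30/107) - 32) = -12*(2245/6099 - 32) = -12*(-192923/6099) = 771692/2033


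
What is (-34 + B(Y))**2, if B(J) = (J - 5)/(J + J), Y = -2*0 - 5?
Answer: 1089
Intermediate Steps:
Y = -5 (Y = 0 - 5 = -5)
B(J) = (-5 + J)/(2*J) (B(J) = (-5 + J)/((2*J)) = (-5 + J)*(1/(2*J)) = (-5 + J)/(2*J))
(-34 + B(Y))**2 = (-34 + (1/2)*(-5 - 5)/(-5))**2 = (-34 + (1/2)*(-1/5)*(-10))**2 = (-34 + 1)**2 = (-33)**2 = 1089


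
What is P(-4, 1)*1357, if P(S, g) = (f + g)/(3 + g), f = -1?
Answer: 0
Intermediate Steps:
P(S, g) = (-1 + g)/(3 + g)
P(-4, 1)*1357 = ((-1 + 1)/(3 + 1))*1357 = (0/4)*1357 = ((¼)*0)*1357 = 0*1357 = 0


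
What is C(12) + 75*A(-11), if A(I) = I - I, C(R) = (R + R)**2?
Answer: 576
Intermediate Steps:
C(R) = 4*R**2 (C(R) = (2*R)**2 = 4*R**2)
A(I) = 0
C(12) + 75*A(-11) = 4*12**2 + 75*0 = 4*144 + 0 = 576 + 0 = 576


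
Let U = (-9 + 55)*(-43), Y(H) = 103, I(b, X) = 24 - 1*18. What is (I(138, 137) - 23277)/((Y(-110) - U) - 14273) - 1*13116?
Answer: -53295667/4064 ≈ -13114.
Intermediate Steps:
I(b, X) = 6 (I(b, X) = 24 - 18 = 6)
U = -1978 (U = 46*(-43) = -1978)
(I(138, 137) - 23277)/((Y(-110) - U) - 14273) - 1*13116 = (6 - 23277)/((103 - 1*(-1978)) - 14273) - 1*13116 = -23271/((103 + 1978) - 14273) - 13116 = -23271/(2081 - 14273) - 13116 = -23271/(-12192) - 13116 = -23271*(-1/12192) - 13116 = 7757/4064 - 13116 = -53295667/4064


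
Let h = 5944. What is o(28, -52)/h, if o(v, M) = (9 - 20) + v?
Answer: 17/5944 ≈ 0.0028600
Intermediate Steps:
o(v, M) = -11 + v
o(28, -52)/h = (-11 + 28)/5944 = 17*(1/5944) = 17/5944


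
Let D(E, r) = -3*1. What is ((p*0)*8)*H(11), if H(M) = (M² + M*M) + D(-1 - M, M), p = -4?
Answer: 0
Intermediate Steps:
D(E, r) = -3
H(M) = -3 + 2*M² (H(M) = (M² + M*M) - 3 = (M² + M²) - 3 = 2*M² - 3 = -3 + 2*M²)
((p*0)*8)*H(11) = (-4*0*8)*(-3 + 2*11²) = (0*8)*(-3 + 2*121) = 0*(-3 + 242) = 0*239 = 0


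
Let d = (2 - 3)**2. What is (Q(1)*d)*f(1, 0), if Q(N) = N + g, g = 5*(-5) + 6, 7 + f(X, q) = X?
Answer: 108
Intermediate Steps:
f(X, q) = -7 + X
g = -19 (g = -25 + 6 = -19)
Q(N) = -19 + N (Q(N) = N - 19 = -19 + N)
d = 1 (d = (-1)**2 = 1)
(Q(1)*d)*f(1, 0) = ((-19 + 1)*1)*(-7 + 1) = -18*1*(-6) = -18*(-6) = 108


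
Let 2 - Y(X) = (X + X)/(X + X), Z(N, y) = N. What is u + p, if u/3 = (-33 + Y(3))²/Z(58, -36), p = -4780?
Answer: -137084/29 ≈ -4727.0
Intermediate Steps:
Y(X) = 1 (Y(X) = 2 - (X + X)/(X + X) = 2 - 2*X/(2*X) = 2 - 2*X*1/(2*X) = 2 - 1*1 = 2 - 1 = 1)
u = 1536/29 (u = 3*((-33 + 1)²/58) = 3*((-32)²*(1/58)) = 3*(1024*(1/58)) = 3*(512/29) = 1536/29 ≈ 52.966)
u + p = 1536/29 - 4780 = -137084/29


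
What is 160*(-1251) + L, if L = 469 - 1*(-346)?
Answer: -199345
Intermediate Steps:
L = 815 (L = 469 + 346 = 815)
160*(-1251) + L = 160*(-1251) + 815 = -200160 + 815 = -199345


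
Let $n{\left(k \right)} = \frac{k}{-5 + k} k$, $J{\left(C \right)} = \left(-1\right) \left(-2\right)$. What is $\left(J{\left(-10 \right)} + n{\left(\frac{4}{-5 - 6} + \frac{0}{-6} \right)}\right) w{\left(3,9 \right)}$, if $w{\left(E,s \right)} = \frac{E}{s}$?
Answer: $\frac{1282}{1947} \approx 0.65845$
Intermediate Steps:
$J{\left(C \right)} = 2$
$n{\left(k \right)} = \frac{k^{2}}{-5 + k}$
$\left(J{\left(-10 \right)} + n{\left(\frac{4}{-5 - 6} + \frac{0}{-6} \right)}\right) w{\left(3,9 \right)} = \left(2 + \frac{\left(\frac{4}{-5 - 6} + \frac{0}{-6}\right)^{2}}{-5 + \left(\frac{4}{-5 - 6} + \frac{0}{-6}\right)}\right) \frac{3}{9} = \left(2 + \frac{\left(\frac{4}{-5 - 6} + 0 \left(- \frac{1}{6}\right)\right)^{2}}{-5 + \left(\frac{4}{-5 - 6} + 0 \left(- \frac{1}{6}\right)\right)}\right) 3 \cdot \frac{1}{9} = \left(2 + \frac{\left(\frac{4}{-11} + 0\right)^{2}}{-5 + \left(\frac{4}{-11} + 0\right)}\right) \frac{1}{3} = \left(2 + \frac{\left(4 \left(- \frac{1}{11}\right) + 0\right)^{2}}{-5 + \left(4 \left(- \frac{1}{11}\right) + 0\right)}\right) \frac{1}{3} = \left(2 + \frac{\left(- \frac{4}{11} + 0\right)^{2}}{-5 + \left(- \frac{4}{11} + 0\right)}\right) \frac{1}{3} = \left(2 + \frac{\left(- \frac{4}{11}\right)^{2}}{-5 - \frac{4}{11}}\right) \frac{1}{3} = \left(2 + \frac{16}{121 \left(- \frac{59}{11}\right)}\right) \frac{1}{3} = \left(2 + \frac{16}{121} \left(- \frac{11}{59}\right)\right) \frac{1}{3} = \left(2 - \frac{16}{649}\right) \frac{1}{3} = \frac{1282}{649} \cdot \frac{1}{3} = \frac{1282}{1947}$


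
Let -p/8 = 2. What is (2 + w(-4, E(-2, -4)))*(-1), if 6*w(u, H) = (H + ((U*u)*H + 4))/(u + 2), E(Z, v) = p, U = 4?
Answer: 55/3 ≈ 18.333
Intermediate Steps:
p = -16 (p = -8*2 = -16)
E(Z, v) = -16
w(u, H) = (4 + H + 4*H*u)/(6*(2 + u)) (w(u, H) = ((H + ((4*u)*H + 4))/(u + 2))/6 = ((H + (4*H*u + 4))/(2 + u))/6 = ((H + (4 + 4*H*u))/(2 + u))/6 = ((4 + H + 4*H*u)/(2 + u))/6 = (4 + H + 4*H*u)/(6*(2 + u)))
(2 + w(-4, E(-2, -4)))*(-1) = (2 + (4 - 16 + 4*(-16)*(-4))/(6*(2 - 4)))*(-1) = (2 + (⅙)*(4 - 16 + 256)/(-2))*(-1) = (2 + (⅙)*(-½)*244)*(-1) = (2 - 61/3)*(-1) = -55/3*(-1) = 55/3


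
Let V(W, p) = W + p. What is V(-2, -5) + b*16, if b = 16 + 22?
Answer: 601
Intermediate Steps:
b = 38
V(-2, -5) + b*16 = (-2 - 5) + 38*16 = -7 + 608 = 601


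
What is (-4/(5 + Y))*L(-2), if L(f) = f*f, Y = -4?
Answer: -16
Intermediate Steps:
L(f) = f²
(-4/(5 + Y))*L(-2) = -4/(5 - 4)*(-2)² = -4/1*4 = -4*1*4 = -4*4 = -16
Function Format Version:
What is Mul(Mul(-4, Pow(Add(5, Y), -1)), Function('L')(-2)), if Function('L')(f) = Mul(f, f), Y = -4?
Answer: -16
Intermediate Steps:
Function('L')(f) = Pow(f, 2)
Mul(Mul(-4, Pow(Add(5, Y), -1)), Function('L')(-2)) = Mul(Mul(-4, Pow(Add(5, -4), -1)), Pow(-2, 2)) = Mul(Mul(-4, Pow(1, -1)), 4) = Mul(Mul(-4, 1), 4) = Mul(-4, 4) = -16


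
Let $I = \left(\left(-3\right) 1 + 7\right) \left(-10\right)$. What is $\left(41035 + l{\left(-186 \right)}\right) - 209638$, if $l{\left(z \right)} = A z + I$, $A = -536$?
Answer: $-68947$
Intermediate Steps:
$I = -40$ ($I = \left(-3 + 7\right) \left(-10\right) = 4 \left(-10\right) = -40$)
$l{\left(z \right)} = -40 - 536 z$ ($l{\left(z \right)} = - 536 z - 40 = -40 - 536 z$)
$\left(41035 + l{\left(-186 \right)}\right) - 209638 = \left(41035 - -99656\right) - 209638 = \left(41035 + \left(-40 + 99696\right)\right) - 209638 = \left(41035 + 99656\right) - 209638 = 140691 - 209638 = -68947$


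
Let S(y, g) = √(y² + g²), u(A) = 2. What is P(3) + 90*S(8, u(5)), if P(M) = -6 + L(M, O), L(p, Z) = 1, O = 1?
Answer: -5 + 180*√17 ≈ 737.16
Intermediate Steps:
S(y, g) = √(g² + y²)
P(M) = -5 (P(M) = -6 + 1 = -5)
P(3) + 90*S(8, u(5)) = -5 + 90*√(2² + 8²) = -5 + 90*√(4 + 64) = -5 + 90*√68 = -5 + 90*(2*√17) = -5 + 180*√17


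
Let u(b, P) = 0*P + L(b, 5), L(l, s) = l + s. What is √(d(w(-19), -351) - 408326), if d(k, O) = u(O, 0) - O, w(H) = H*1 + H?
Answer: 639*I ≈ 639.0*I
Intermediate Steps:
w(H) = 2*H (w(H) = H + H = 2*H)
u(b, P) = 5 + b (u(b, P) = 0*P + (b + 5) = 0 + (5 + b) = 5 + b)
d(k, O) = 5 (d(k, O) = (5 + O) - O = 5)
√(d(w(-19), -351) - 408326) = √(5 - 408326) = √(-408321) = 639*I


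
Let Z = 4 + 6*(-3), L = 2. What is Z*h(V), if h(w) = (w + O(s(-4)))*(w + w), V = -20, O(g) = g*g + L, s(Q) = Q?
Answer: -1120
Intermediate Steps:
O(g) = 2 + g² (O(g) = g*g + 2 = g² + 2 = 2 + g²)
Z = -14 (Z = 4 - 18 = -14)
h(w) = 2*w*(18 + w) (h(w) = (w + (2 + (-4)²))*(w + w) = (w + (2 + 16))*(2*w) = (w + 18)*(2*w) = (18 + w)*(2*w) = 2*w*(18 + w))
Z*h(V) = -28*(-20)*(18 - 20) = -28*(-20)*(-2) = -14*80 = -1120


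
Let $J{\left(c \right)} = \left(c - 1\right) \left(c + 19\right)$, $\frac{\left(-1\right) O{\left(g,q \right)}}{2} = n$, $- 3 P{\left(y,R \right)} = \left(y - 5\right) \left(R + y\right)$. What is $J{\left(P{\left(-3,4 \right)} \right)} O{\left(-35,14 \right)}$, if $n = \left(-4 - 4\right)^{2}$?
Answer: $- \frac{41600}{9} \approx -4622.2$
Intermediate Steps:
$P{\left(y,R \right)} = - \frac{\left(-5 + y\right) \left(R + y\right)}{3}$ ($P{\left(y,R \right)} = - \frac{\left(y - 5\right) \left(R + y\right)}{3} = - \frac{\left(-5 + y\right) \left(R + y\right)}{3}$)
$n = 64$ ($n = \left(-8\right)^{2} = 64$)
$O{\left(g,q \right)} = -128$ ($O{\left(g,q \right)} = \left(-2\right) 64 = -128$)
$J{\left(c \right)} = \left(-1 + c\right) \left(19 + c\right)$
$J{\left(P{\left(-3,4 \right)} \right)} O{\left(-35,14 \right)} = \left(-19 + \left(- \frac{\left(-3\right)^{2}}{3} + \frac{5}{3} \cdot 4 + \frac{5}{3} \left(-3\right) - \frac{4}{3} \left(-3\right)\right)^{2} + 18 \left(- \frac{\left(-3\right)^{2}}{3} + \frac{5}{3} \cdot 4 + \frac{5}{3} \left(-3\right) - \frac{4}{3} \left(-3\right)\right)\right) \left(-128\right) = \left(-19 + \left(\left(- \frac{1}{3}\right) 9 + \frac{20}{3} - 5 + 4\right)^{2} + 18 \left(\left(- \frac{1}{3}\right) 9 + \frac{20}{3} - 5 + 4\right)\right) \left(-128\right) = \left(-19 + \left(-3 + \frac{20}{3} - 5 + 4\right)^{2} + 18 \left(-3 + \frac{20}{3} - 5 + 4\right)\right) \left(-128\right) = \left(-19 + \left(\frac{8}{3}\right)^{2} + 18 \cdot \frac{8}{3}\right) \left(-128\right) = \left(-19 + \frac{64}{9} + 48\right) \left(-128\right) = \frac{325}{9} \left(-128\right) = - \frac{41600}{9}$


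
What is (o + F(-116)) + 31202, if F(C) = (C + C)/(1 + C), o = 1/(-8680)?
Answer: 6229570009/199640 ≈ 31204.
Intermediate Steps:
o = -1/8680 ≈ -0.00011521
F(C) = 2*C/(1 + C) (F(C) = (2*C)/(1 + C) = 2*C/(1 + C))
(o + F(-116)) + 31202 = (-1/8680 + 2*(-116)/(1 - 116)) + 31202 = (-1/8680 + 2*(-116)/(-115)) + 31202 = (-1/8680 + 2*(-116)*(-1/115)) + 31202 = (-1/8680 + 232/115) + 31202 = 402729/199640 + 31202 = 6229570009/199640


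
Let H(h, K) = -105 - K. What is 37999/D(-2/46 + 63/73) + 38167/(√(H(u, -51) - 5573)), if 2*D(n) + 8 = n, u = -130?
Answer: -63800321/6028 - 38167*I*√5627/5627 ≈ -10584.0 - 508.8*I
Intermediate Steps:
D(n) = -4 + n/2
37999/D(-2/46 + 63/73) + 38167/(√(H(u, -51) - 5573)) = 37999/(-4 + (-2/46 + 63/73)/2) + 38167/(√((-105 - 1*(-51)) - 5573)) = 37999/(-4 + (-2*1/46 + 63*(1/73))/2) + 38167/(√((-105 + 51) - 5573)) = 37999/(-4 + (-1/23 + 63/73)/2) + 38167/(√(-54 - 5573)) = 37999/(-4 + (½)*(1376/1679)) + 38167/(√(-5627)) = 37999/(-4 + 688/1679) + 38167/((I*√5627)) = 37999/(-6028/1679) + 38167*(-I*√5627/5627) = 37999*(-1679/6028) - 38167*I*√5627/5627 = -63800321/6028 - 38167*I*√5627/5627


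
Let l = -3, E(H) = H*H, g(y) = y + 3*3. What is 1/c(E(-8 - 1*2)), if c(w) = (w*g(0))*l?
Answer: -1/2700 ≈ -0.00037037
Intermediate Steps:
g(y) = 9 + y (g(y) = y + 9 = 9 + y)
E(H) = H²
c(w) = -27*w (c(w) = (w*(9 + 0))*(-3) = (w*9)*(-3) = (9*w)*(-3) = -27*w)
1/c(E(-8 - 1*2)) = 1/(-27*(-8 - 1*2)²) = 1/(-27*(-8 - 2)²) = 1/(-27*(-10)²) = 1/(-27*100) = 1/(-2700) = -1/2700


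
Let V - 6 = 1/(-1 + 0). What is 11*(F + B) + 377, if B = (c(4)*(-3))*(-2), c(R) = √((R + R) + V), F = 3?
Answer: 410 + 66*√13 ≈ 647.97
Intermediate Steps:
V = 5 (V = 6 + 1/(-1 + 0) = 6 + 1/(-1) = 6 - 1 = 5)
c(R) = √(5 + 2*R) (c(R) = √((R + R) + 5) = √(2*R + 5) = √(5 + 2*R))
B = 6*√13 (B = (√(5 + 2*4)*(-3))*(-2) = (√(5 + 8)*(-3))*(-2) = (√13*(-3))*(-2) = -3*√13*(-2) = 6*√13 ≈ 21.633)
11*(F + B) + 377 = 11*(3 + 6*√13) + 377 = (33 + 66*√13) + 377 = 410 + 66*√13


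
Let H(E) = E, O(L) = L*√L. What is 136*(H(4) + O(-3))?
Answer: 544 - 408*I*√3 ≈ 544.0 - 706.68*I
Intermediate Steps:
O(L) = L^(3/2)
136*(H(4) + O(-3)) = 136*(4 + (-3)^(3/2)) = 136*(4 - 3*I*√3) = 544 - 408*I*√3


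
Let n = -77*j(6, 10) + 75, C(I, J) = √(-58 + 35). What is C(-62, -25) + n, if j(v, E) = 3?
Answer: -156 + I*√23 ≈ -156.0 + 4.7958*I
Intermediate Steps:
C(I, J) = I*√23 (C(I, J) = √(-23) = I*√23)
n = -156 (n = -77*3 + 75 = -231 + 75 = -156)
C(-62, -25) + n = I*√23 - 156 = -156 + I*√23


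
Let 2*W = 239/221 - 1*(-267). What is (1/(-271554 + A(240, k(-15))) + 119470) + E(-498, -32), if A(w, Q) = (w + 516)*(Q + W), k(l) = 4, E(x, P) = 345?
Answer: 4427181263509/36950142 ≈ 1.1982e+5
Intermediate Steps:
W = 29623/221 (W = (239/221 - 1*(-267))/2 = (239*(1/221) + 267)/2 = (239/221 + 267)/2 = (½)*(59246/221) = 29623/221 ≈ 134.04)
A(w, Q) = (516 + w)*(29623/221 + Q) (A(w, Q) = (w + 516)*(Q + 29623/221) = (516 + w)*(29623/221 + Q))
(1/(-271554 + A(240, k(-15))) + 119470) + E(-498, -32) = (1/(-271554 + (15285468/221 + 516*4 + (29623/221)*240 + 4*240)) + 119470) + 345 = (1/(-271554 + (15285468/221 + 2064 + 7109520/221 + 960)) + 119470) + 345 = (1/(-271554 + 23063292/221) + 119470) + 345 = (1/(-36950142/221) + 119470) + 345 = (-221/36950142 + 119470) + 345 = 4414433464519/36950142 + 345 = 4427181263509/36950142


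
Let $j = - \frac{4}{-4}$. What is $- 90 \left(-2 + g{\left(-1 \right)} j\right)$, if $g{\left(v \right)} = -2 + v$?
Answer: $450$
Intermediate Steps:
$j = 1$ ($j = \left(-4\right) \left(- \frac{1}{4}\right) = 1$)
$- 90 \left(-2 + g{\left(-1 \right)} j\right) = - 90 \left(-2 + \left(-2 - 1\right) 1\right) = - 90 \left(-2 - 3\right) = \left(-90\right) \left(-5\right) = 450$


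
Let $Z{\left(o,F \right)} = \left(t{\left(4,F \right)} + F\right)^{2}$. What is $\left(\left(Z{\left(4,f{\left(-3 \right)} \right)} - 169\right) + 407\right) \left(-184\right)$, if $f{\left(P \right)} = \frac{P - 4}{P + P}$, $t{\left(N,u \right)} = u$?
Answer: $- \frac{403144}{9} \approx -44794.0$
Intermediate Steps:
$f{\left(P \right)} = \frac{-4 + P}{2 P}$
$Z{\left(o,F \right)} = 4 F^{2}$ ($Z{\left(o,F \right)} = \left(F + F\right)^{2} = \left(2 F\right)^{2} = 4 F^{2}$)
$\left(\left(Z{\left(4,f{\left(-3 \right)} \right)} - 169\right) + 407\right) \left(-184\right) = \left(\left(4 \left(\frac{-4 - 3}{2 \left(-3\right)}\right)^{2} - 169\right) + 407\right) \left(-184\right) = \left(\left(4 \left(\frac{1}{2} \left(- \frac{1}{3}\right) \left(-7\right)\right)^{2} - 169\right) + 407\right) \left(-184\right) = \left(\left(4 \left(\frac{7}{6}\right)^{2} - 169\right) + 407\right) \left(-184\right) = \left(\left(4 \cdot \frac{49}{36} - 169\right) + 407\right) \left(-184\right) = \left(\left(\frac{49}{9} - 169\right) + 407\right) \left(-184\right) = \left(- \frac{1472}{9} + 407\right) \left(-184\right) = \frac{2191}{9} \left(-184\right) = - \frac{403144}{9}$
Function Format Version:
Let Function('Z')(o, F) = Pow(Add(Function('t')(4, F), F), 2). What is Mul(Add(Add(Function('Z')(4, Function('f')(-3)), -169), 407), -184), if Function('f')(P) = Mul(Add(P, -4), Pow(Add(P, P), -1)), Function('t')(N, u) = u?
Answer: Rational(-403144, 9) ≈ -44794.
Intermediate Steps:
Function('f')(P) = Mul(Rational(1, 2), Pow(P, -1), Add(-4, P)) (Function('f')(P) = Mul(Add(-4, P), Pow(Mul(2, P), -1)) = Mul(Add(-4, P), Mul(Rational(1, 2), Pow(P, -1))) = Mul(Rational(1, 2), Pow(P, -1), Add(-4, P)))
Function('Z')(o, F) = Mul(4, Pow(F, 2)) (Function('Z')(o, F) = Pow(Add(F, F), 2) = Pow(Mul(2, F), 2) = Mul(4, Pow(F, 2)))
Mul(Add(Add(Function('Z')(4, Function('f')(-3)), -169), 407), -184) = Mul(Add(Add(Mul(4, Pow(Mul(Rational(1, 2), Pow(-3, -1), Add(-4, -3)), 2)), -169), 407), -184) = Mul(Add(Add(Mul(4, Pow(Mul(Rational(1, 2), Rational(-1, 3), -7), 2)), -169), 407), -184) = Mul(Add(Add(Mul(4, Pow(Rational(7, 6), 2)), -169), 407), -184) = Mul(Add(Add(Mul(4, Rational(49, 36)), -169), 407), -184) = Mul(Add(Add(Rational(49, 9), -169), 407), -184) = Mul(Add(Rational(-1472, 9), 407), -184) = Mul(Rational(2191, 9), -184) = Rational(-403144, 9)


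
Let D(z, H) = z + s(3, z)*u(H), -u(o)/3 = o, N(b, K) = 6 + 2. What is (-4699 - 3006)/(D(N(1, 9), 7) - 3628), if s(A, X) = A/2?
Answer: 230/109 ≈ 2.1101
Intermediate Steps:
N(b, K) = 8
s(A, X) = A/2
u(o) = -3*o
D(z, H) = z - 9*H/2 (D(z, H) = z + ((1/2)*3)*(-3*H) = z + 3*(-3*H)/2 = z - 9*H/2)
(-4699 - 3006)/(D(N(1, 9), 7) - 3628) = (-4699 - 3006)/((8 - 9/2*7) - 3628) = -7705/((8 - 63/2) - 3628) = -7705/(-47/2 - 3628) = -7705/(-7303/2) = -7705*(-2/7303) = 230/109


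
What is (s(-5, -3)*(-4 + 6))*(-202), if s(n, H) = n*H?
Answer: -6060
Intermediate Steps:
s(n, H) = H*n
(s(-5, -3)*(-4 + 6))*(-202) = ((-3*(-5))*(-4 + 6))*(-202) = (15*2)*(-202) = 30*(-202) = -6060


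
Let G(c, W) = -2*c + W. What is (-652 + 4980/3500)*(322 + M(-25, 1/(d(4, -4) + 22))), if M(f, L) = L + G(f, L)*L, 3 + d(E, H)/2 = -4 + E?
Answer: -9477981899/44800 ≈ -2.1156e+5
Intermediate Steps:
G(c, W) = W - 2*c
d(E, H) = -14 + 2*E (d(E, H) = -6 + 2*(-4 + E) = -6 + (-8 + 2*E) = -14 + 2*E)
M(f, L) = L + L*(L - 2*f) (M(f, L) = L + (L - 2*f)*L = L + L*(L - 2*f))
(-652 + 4980/3500)*(322 + M(-25, 1/(d(4, -4) + 22))) = (-652 + 4980/3500)*(322 + (1 + 1/((-14 + 2*4) + 22) - 2*(-25))/((-14 + 2*4) + 22)) = (-652 + 4980*(1/3500))*(322 + (1 + 1/((-14 + 8) + 22) + 50)/((-14 + 8) + 22)) = (-652 + 249/175)*(322 + (1 + 1/(-6 + 22) + 50)/(-6 + 22)) = -113851*(322 + (1 + 1/16 + 50)/16)/175 = -113851*(322 + (1/16)*(817/16))/175 = -113851*(322 + 817/256)/175 = -113851/175*83249/256 = -9477981899/44800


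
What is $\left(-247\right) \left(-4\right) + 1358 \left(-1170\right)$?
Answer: $-1587872$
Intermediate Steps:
$\left(-247\right) \left(-4\right) + 1358 \left(-1170\right) = 988 - 1588860 = -1587872$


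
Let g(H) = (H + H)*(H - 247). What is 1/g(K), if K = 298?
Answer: 1/30396 ≈ 3.2899e-5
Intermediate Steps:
g(H) = 2*H*(-247 + H) (g(H) = (2*H)*(-247 + H) = 2*H*(-247 + H))
1/g(K) = 1/(2*298*(-247 + 298)) = 1/(2*298*51) = 1/30396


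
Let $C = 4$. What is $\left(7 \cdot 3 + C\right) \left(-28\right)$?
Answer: $-700$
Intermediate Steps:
$\left(7 \cdot 3 + C\right) \left(-28\right) = \left(7 \cdot 3 + 4\right) \left(-28\right) = \left(21 + 4\right) \left(-28\right) = 25 \left(-28\right) = -700$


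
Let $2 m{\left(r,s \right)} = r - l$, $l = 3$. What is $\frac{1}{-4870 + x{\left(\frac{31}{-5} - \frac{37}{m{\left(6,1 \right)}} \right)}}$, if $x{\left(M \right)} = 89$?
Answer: $- \frac{1}{4781} \approx -0.00020916$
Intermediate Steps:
$m{\left(r,s \right)} = - \frac{3}{2} + \frac{r}{2}$ ($m{\left(r,s \right)} = \frac{r - 3}{2} = \frac{-3 + r}{2} = - \frac{3}{2} + \frac{r}{2}$)
$\frac{1}{-4870 + x{\left(\frac{31}{-5} - \frac{37}{m{\left(6,1 \right)}} \right)}} = \frac{1}{-4870 + 89} = \frac{1}{-4781} = - \frac{1}{4781}$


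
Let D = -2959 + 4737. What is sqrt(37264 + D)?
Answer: 9*sqrt(482) ≈ 197.59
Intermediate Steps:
D = 1778
sqrt(37264 + D) = sqrt(37264 + 1778) = sqrt(39042) = 9*sqrt(482)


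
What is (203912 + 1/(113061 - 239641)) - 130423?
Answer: 9302237619/126580 ≈ 73489.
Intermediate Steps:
(203912 + 1/(113061 - 239641)) - 130423 = (203912 + 1/(-126580)) - 130423 = (203912 - 1/126580) - 130423 = 25811180959/126580 - 130423 = 9302237619/126580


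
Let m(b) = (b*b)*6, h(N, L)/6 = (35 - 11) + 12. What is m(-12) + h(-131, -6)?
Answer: 1080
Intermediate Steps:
h(N, L) = 216 (h(N, L) = 6*((35 - 11) + 12) = 6*(24 + 12) = 6*36 = 216)
m(b) = 6*b² (m(b) = b²*6 = 6*b²)
m(-12) + h(-131, -6) = 6*(-12)² + 216 = 6*144 + 216 = 864 + 216 = 1080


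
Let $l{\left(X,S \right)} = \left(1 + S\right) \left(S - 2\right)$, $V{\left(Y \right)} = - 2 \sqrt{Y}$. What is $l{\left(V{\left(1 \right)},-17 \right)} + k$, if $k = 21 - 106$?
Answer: $219$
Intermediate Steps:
$k = -85$ ($k = 21 - 106 = -85$)
$l{\left(X,S \right)} = \left(1 + S\right) \left(-2 + S\right)$
$l{\left(V{\left(1 \right)},-17 \right)} + k = \left(-2 + \left(-17\right)^{2} - -17\right) - 85 = \left(-2 + 289 + 17\right) - 85 = 304 - 85 = 219$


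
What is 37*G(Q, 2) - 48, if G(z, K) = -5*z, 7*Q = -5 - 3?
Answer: 1144/7 ≈ 163.43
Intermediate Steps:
Q = -8/7 (Q = (-5 - 3)/7 = (⅐)*(-8) = -8/7 ≈ -1.1429)
37*G(Q, 2) - 48 = 37*(-5*(-8/7)) - 48 = 37*(40/7) - 48 = 1480/7 - 48 = 1144/7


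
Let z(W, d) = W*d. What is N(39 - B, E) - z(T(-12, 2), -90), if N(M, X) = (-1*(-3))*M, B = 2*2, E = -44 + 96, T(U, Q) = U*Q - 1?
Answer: -2145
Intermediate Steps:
T(U, Q) = -1 + Q*U (T(U, Q) = Q*U - 1 = -1 + Q*U)
E = 52
B = 4
N(M, X) = 3*M
N(39 - B, E) - z(T(-12, 2), -90) = 3*(39 - 1*4) - (-1 + 2*(-12))*(-90) = 3*(39 - 4) - (-1 - 24)*(-90) = 3*35 - (-25)*(-90) = 105 - 1*2250 = 105 - 2250 = -2145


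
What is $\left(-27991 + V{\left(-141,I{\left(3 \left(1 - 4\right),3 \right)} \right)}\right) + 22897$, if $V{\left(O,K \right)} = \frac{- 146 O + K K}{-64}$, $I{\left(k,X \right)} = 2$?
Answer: $- \frac{173303}{32} \approx -5415.7$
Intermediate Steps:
$V{\left(O,K \right)} = - \frac{K^{2}}{64} + \frac{73 O}{32}$ ($V{\left(O,K \right)} = \left(- 146 O + K^{2}\right) \left(- \frac{1}{64}\right) = \left(K^{2} - 146 O\right) \left(- \frac{1}{64}\right) = - \frac{K^{2}}{64} + \frac{73 O}{32}$)
$\left(-27991 + V{\left(-141,I{\left(3 \left(1 - 4\right),3 \right)} \right)}\right) + 22897 = \left(-27991 - \left(\frac{10293}{32} + \frac{2^{2}}{64}\right)\right) + 22897 = \left(-27991 - \frac{10295}{32}\right) + 22897 = - \frac{906007}{32} + 22897 = - \frac{173303}{32}$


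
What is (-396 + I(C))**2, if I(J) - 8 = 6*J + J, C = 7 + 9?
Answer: 76176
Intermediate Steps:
C = 16
I(J) = 8 + 7*J (I(J) = 8 + (6*J + J) = 8 + 7*J)
(-396 + I(C))**2 = (-396 + (8 + 7*16))**2 = (-396 + (8 + 112))**2 = (-396 + 120)**2 = (-276)**2 = 76176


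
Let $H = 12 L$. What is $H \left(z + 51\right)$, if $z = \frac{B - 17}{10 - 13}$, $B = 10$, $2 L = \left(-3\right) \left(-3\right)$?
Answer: $2880$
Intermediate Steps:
$L = \frac{9}{2}$ ($L = \frac{\left(-3\right) \left(-3\right)}{2} = \frac{1}{2} \cdot 9 = \frac{9}{2} \approx 4.5$)
$z = \frac{7}{3}$ ($z = \frac{10 - 17}{10 - 13} = - \frac{7}{-3} = \left(-7\right) \left(- \frac{1}{3}\right) = \frac{7}{3} \approx 2.3333$)
$H = 54$ ($H = 12 \cdot \frac{9}{2} = 54$)
$H \left(z + 51\right) = 54 \left(\frac{7}{3} + 51\right) = 54 \cdot \frac{160}{3} = 2880$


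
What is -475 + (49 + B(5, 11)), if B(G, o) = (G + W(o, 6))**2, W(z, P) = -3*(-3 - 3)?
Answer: 103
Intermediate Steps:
W(z, P) = 18 (W(z, P) = -3*(-6) = 18)
B(G, o) = (18 + G)**2 (B(G, o) = (G + 18)**2 = (18 + G)**2)
-475 + (49 + B(5, 11)) = -475 + (49 + (18 + 5)**2) = -475 + (49 + 23**2) = -475 + (49 + 529) = -475 + 578 = 103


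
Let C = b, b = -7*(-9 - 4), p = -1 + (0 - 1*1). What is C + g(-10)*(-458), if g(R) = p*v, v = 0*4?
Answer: 91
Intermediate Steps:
p = -2 (p = -1 + (0 - 1) = -1 - 1 = -2)
v = 0
b = 91 (b = -7*(-13) = 91)
C = 91
g(R) = 0 (g(R) = -2*0 = 0)
C + g(-10)*(-458) = 91 + 0*(-458) = 91 + 0 = 91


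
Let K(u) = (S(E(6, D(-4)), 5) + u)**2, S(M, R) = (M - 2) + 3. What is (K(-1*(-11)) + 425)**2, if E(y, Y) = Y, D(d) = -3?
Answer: 256036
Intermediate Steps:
S(M, R) = 1 + M (S(M, R) = (-2 + M) + 3 = 1 + M)
K(u) = (-2 + u)**2 (K(u) = ((1 - 3) + u)**2 = (-2 + u)**2)
(K(-1*(-11)) + 425)**2 = ((-2 - 1*(-11))**2 + 425)**2 = ((-2 + 11)**2 + 425)**2 = (9**2 + 425)**2 = (81 + 425)**2 = 506**2 = 256036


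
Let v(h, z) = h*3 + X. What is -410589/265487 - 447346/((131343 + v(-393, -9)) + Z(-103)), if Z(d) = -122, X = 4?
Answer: -86080002298/17262761201 ≈ -4.9865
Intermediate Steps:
v(h, z) = 4 + 3*h (v(h, z) = h*3 + 4 = 3*h + 4 = 4 + 3*h)
-410589/265487 - 447346/((131343 + v(-393, -9)) + Z(-103)) = -410589/265487 - 447346/((131343 + (4 + 3*(-393))) - 122) = -410589*1/265487 - 447346/((131343 + (4 - 1179)) - 122) = -410589/265487 - 447346/((131343 - 1175) - 122) = -410589/265487 - 447346/(130168 - 122) = -410589/265487 - 447346/130046 = -410589/265487 - 447346*1/130046 = -410589/265487 - 223673/65023 = -86080002298/17262761201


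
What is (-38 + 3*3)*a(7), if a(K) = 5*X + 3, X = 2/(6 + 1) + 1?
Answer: -1914/7 ≈ -273.43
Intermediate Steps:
X = 9/7 (X = 2/7 + 1 = 9/7 ≈ 1.2857)
a(K) = 66/7 (a(K) = 5*(9/7) + 3 = 45/7 + 3 = 66/7)
(-38 + 3*3)*a(7) = (-38 + 3*3)*(66/7) = (-38 + 9)*(66/7) = -29*66/7 = -1914/7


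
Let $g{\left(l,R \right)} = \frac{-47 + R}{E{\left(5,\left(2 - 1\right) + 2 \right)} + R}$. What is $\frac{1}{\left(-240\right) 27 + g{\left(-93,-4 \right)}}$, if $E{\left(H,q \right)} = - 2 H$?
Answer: $- \frac{14}{90669} \approx -0.00015441$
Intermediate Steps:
$g{\left(l,R \right)} = \frac{-47 + R}{-10 + R}$ ($g{\left(l,R \right)} = \frac{-47 + R}{\left(-2\right) 5 + R} = \frac{-47 + R}{-10 + R}$)
$\frac{1}{\left(-240\right) 27 + g{\left(-93,-4 \right)}} = \frac{1}{\left(-240\right) 27 + \frac{-47 - 4}{-10 - 4}} = \frac{1}{-6480 + \frac{1}{-14} \left(-51\right)} = \frac{1}{-6480 - - \frac{51}{14}} = \frac{1}{-6480 + \frac{51}{14}} = \frac{1}{- \frac{90669}{14}} = - \frac{14}{90669}$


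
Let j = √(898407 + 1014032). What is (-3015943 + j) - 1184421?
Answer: -4200364 + √1912439 ≈ -4.1990e+6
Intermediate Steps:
j = √1912439 ≈ 1382.9
(-3015943 + j) - 1184421 = (-3015943 + √1912439) - 1184421 = -4200364 + √1912439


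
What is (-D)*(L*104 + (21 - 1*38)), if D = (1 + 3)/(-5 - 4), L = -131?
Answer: -18188/3 ≈ -6062.7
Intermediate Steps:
D = -4/9 (D = 4/(-9) = 4*(-⅑) = -4/9 ≈ -0.44444)
(-D)*(L*104 + (21 - 1*38)) = (-1*(-4/9))*(-131*104 + (21 - 1*38)) = 4*(-13624 + (21 - 38))/9 = 4*(-13624 - 17)/9 = (4/9)*(-13641) = -18188/3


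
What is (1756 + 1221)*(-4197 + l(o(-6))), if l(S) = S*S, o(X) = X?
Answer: -12387297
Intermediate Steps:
l(S) = S**2
(1756 + 1221)*(-4197 + l(o(-6))) = (1756 + 1221)*(-4197 + (-6)**2) = 2977*(-4197 + 36) = 2977*(-4161) = -12387297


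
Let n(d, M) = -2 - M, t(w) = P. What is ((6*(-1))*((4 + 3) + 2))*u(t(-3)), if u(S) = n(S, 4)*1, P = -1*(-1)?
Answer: 324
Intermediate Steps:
P = 1
t(w) = 1
u(S) = -6 (u(S) = (-2 - 1*4)*1 = (-2 - 4)*1 = -6*1 = -6)
((6*(-1))*((4 + 3) + 2))*u(t(-3)) = ((6*(-1))*((4 + 3) + 2))*(-6) = -6*(7 + 2)*(-6) = -6*9*(-6) = -54*(-6) = 324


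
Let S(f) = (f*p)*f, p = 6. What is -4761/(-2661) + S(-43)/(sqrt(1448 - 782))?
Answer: 1587/887 + 1849*sqrt(74)/37 ≈ 431.67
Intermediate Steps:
S(f) = 6*f**2 (S(f) = (f*6)*f = (6*f)*f = 6*f**2)
-4761/(-2661) + S(-43)/(sqrt(1448 - 782)) = -4761/(-2661) + (6*(-43)**2)/(sqrt(1448 - 782)) = -4761*(-1/2661) + (6*1849)/(sqrt(666)) = 1587/887 + 11094/((3*sqrt(74))) = 1587/887 + 11094*(sqrt(74)/222) = 1587/887 + 1849*sqrt(74)/37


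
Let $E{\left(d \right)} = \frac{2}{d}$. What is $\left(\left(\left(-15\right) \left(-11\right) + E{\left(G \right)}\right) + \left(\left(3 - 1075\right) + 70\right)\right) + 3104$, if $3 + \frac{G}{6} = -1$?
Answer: $\frac{27203}{12} \approx 2266.9$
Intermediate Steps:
$G = -24$ ($G = -18 + 6 \left(-1\right) = -18 - 6 = -24$)
$\left(\left(\left(-15\right) \left(-11\right) + E{\left(G \right)}\right) + \left(\left(3 - 1075\right) + 70\right)\right) + 3104 = \left(\left(\left(-15\right) \left(-11\right) + \frac{2}{-24}\right) + \left(\left(3 - 1075\right) + 70\right)\right) + 3104 = \left(\left(165 + 2 \left(- \frac{1}{24}\right)\right) + \left(-1072 + 70\right)\right) + 3104 = \left(\left(165 - \frac{1}{12}\right) - 1002\right) + 3104 = \left(\frac{1979}{12} - 1002\right) + 3104 = - \frac{10045}{12} + 3104 = \frac{27203}{12}$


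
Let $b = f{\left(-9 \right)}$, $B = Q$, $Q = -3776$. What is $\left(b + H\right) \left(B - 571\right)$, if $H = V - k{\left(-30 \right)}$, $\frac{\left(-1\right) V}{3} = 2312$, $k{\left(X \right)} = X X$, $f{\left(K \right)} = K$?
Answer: $34102215$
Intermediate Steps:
$k{\left(X \right)} = X^{2}$
$V = -6936$ ($V = \left(-3\right) 2312 = -6936$)
$B = -3776$
$b = -9$
$H = -7836$ ($H = -6936 - \left(-30\right)^{2} = -6936 - 900 = -7836$)
$\left(b + H\right) \left(B - 571\right) = \left(-9 - 7836\right) \left(-3776 - 571\right) = \left(-7845\right) \left(-4347\right) = 34102215$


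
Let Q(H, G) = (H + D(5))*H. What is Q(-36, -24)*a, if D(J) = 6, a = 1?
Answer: 1080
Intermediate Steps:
Q(H, G) = H*(6 + H) (Q(H, G) = (H + 6)*H = (6 + H)*H = H*(6 + H))
Q(-36, -24)*a = -36*(6 - 36)*1 = -36*(-30)*1 = 1080*1 = 1080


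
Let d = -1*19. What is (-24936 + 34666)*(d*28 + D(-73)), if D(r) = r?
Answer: -5886650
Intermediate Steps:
d = -19
(-24936 + 34666)*(d*28 + D(-73)) = (-24936 + 34666)*(-19*28 - 73) = 9730*(-532 - 73) = 9730*(-605) = -5886650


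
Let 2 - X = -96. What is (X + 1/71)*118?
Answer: 821162/71 ≈ 11566.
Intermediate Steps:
X = 98 (X = 2 - 1*(-96) = 2 + 96 = 98)
(X + 1/71)*118 = (98 + 1/71)*118 = (6959/71)*118 = 821162/71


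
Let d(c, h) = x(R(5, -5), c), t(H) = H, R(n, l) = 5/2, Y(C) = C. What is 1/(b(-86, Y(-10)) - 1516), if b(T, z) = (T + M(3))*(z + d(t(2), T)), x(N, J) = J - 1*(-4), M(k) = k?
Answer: -1/1184 ≈ -0.00084459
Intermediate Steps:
R(n, l) = 5/2 (R(n, l) = 5*(1/2) = 5/2)
x(N, J) = 4 + J (x(N, J) = J + 4 = 4 + J)
d(c, h) = 4 + c
b(T, z) = (3 + T)*(6 + z) (b(T, z) = (T + 3)*(z + (4 + 2)) = (3 + T)*(z + 6) = (3 + T)*(6 + z))
1/(b(-86, Y(-10)) - 1516) = 1/((18 + 3*(-10) + 6*(-86) - 86*(-10)) - 1516) = 1/((18 - 30 - 516 + 860) - 1516) = 1/(332 - 1516) = 1/(-1184) = -1/1184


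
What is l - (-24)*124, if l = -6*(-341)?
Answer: 5022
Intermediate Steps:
l = 2046
l - (-24)*124 = 2046 - (-24)*124 = 2046 - 1*(-2976) = 2046 + 2976 = 5022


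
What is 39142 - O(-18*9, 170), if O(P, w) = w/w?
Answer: 39141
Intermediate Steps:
O(P, w) = 1
39142 - O(-18*9, 170) = 39142 - 1*1 = 39142 - 1 = 39141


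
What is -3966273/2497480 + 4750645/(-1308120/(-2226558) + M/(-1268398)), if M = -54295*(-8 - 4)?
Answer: 279230530686113202527419/4339895813458760 ≈ 6.4340e+7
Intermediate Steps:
M = 651540 (M = -54295*(-12) = 651540)
-3966273/2497480 + 4750645/(-1308120/(-2226558) + M/(-1268398)) = -3966273/2497480 + 4750645/(-1308120/(-2226558) + 651540/(-1268398)) = -3966273*1/2497480 + 4750645/(-1308120*(-1/2226558) + 651540*(-1/1268398)) = -3966273/2497480 + 4750645/(218020/371093 - 325770/634199) = -3966273/2497480 + 4750645/(17377099370/235346809507) = -3966273/2497480 + 4750645*(235346809507/17377099370) = -3966273/2497480 + 223609828770076403/3475419874 = 279230530686113202527419/4339895813458760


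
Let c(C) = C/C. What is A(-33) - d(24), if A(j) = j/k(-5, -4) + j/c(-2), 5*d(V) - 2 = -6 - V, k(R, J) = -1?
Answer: 28/5 ≈ 5.6000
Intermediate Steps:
d(V) = -⅘ - V/5 (d(V) = ⅖ + (-6 - V)/5 = ⅖ + (-6/5 - V/5) = -⅘ - V/5)
c(C) = 1
A(j) = 0 (A(j) = j/(-1) + j/1 = j*(-1) + j*1 = -j + j = 0)
A(-33) - d(24) = 0 - (-⅘ - ⅕*24) = 0 - (-⅘ - 24/5) = 0 - 1*(-28/5) = 0 + 28/5 = 28/5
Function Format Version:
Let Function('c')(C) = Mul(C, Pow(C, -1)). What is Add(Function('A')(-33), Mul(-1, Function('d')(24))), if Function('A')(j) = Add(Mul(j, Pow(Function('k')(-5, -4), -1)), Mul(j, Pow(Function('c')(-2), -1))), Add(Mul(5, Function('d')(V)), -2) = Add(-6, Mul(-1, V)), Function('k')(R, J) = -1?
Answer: Rational(28, 5) ≈ 5.6000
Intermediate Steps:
Function('d')(V) = Add(Rational(-4, 5), Mul(Rational(-1, 5), V)) (Function('d')(V) = Add(Rational(2, 5), Mul(Rational(1, 5), Add(-6, Mul(-1, V)))) = Add(Rational(2, 5), Add(Rational(-6, 5), Mul(Rational(-1, 5), V))) = Add(Rational(-4, 5), Mul(Rational(-1, 5), V)))
Function('c')(C) = 1
Function('A')(j) = 0 (Function('A')(j) = Add(Mul(j, Pow(-1, -1)), Mul(j, Pow(1, -1))) = Add(Mul(j, -1), Mul(j, 1)) = Add(Mul(-1, j), j) = 0)
Add(Function('A')(-33), Mul(-1, Function('d')(24))) = Add(0, Mul(-1, Add(Rational(-4, 5), Mul(Rational(-1, 5), 24)))) = Add(0, Mul(-1, Add(Rational(-4, 5), Rational(-24, 5)))) = Add(0, Mul(-1, Rational(-28, 5))) = Add(0, Rational(28, 5)) = Rational(28, 5)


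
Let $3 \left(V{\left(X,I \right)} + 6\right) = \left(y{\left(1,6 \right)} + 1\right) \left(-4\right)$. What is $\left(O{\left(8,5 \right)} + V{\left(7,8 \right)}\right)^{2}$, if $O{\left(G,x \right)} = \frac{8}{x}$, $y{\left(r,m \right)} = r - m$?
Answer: $\frac{196}{225} \approx 0.87111$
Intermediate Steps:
$V{\left(X,I \right)} = - \frac{2}{3}$ ($V{\left(X,I \right)} = -6 + \frac{\left(\left(1 - 6\right) + 1\right) \left(-4\right)}{3} = -6 + \frac{\left(-5 + 1\right) \left(-4\right)}{3} = -6 + \frac{\left(-4\right) \left(-4\right)}{3} = -6 + \frac{1}{3} \cdot 16 = -6 + \frac{16}{3} = - \frac{2}{3}$)
$\left(O{\left(8,5 \right)} + V{\left(7,8 \right)}\right)^{2} = \left(\frac{8}{5} - \frac{2}{3}\right)^{2} = \left(\frac{14}{15}\right)^{2} = \frac{196}{225}$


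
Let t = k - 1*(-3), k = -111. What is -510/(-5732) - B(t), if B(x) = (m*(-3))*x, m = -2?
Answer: 1857423/2866 ≈ 648.09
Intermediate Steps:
t = -108 (t = -111 - 1*(-3) = -111 + 3 = -108)
B(x) = 6*x (B(x) = (-2*(-3))*x = 6*x)
-510/(-5732) - B(t) = -510/(-5732) - 6*(-108) = -510*(-1/5732) - 1*(-648) = 255/2866 + 648 = 1857423/2866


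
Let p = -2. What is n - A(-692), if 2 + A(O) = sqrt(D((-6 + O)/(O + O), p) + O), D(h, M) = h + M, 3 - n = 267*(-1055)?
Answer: 281690 - I*sqrt(83022527)/346 ≈ 2.8169e+5 - 26.334*I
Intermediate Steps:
n = 281688 (n = 3 - 267*(-1055) = 3 - 1*(-281685) = 3 + 281685 = 281688)
D(h, M) = M + h
A(O) = -2 + sqrt(-2 + O + (-6 + O)/(2*O)) (A(O) = -2 + sqrt((-2 + (-6 + O)/(O + O)) + O) = -2 + sqrt((-2 + (-6 + O)/((2*O))) + O) = -2 + sqrt((-2 + (-6 + O)*(1/(2*O))) + O) = -2 + sqrt((-2 + (-6 + O)/(2*O)) + O) = -2 + sqrt(-2 + O + (-6 + O)/(2*O)))
n - A(-692) = 281688 - (-2 + sqrt(-6 - 12/(-692) + 4*(-692))/2) = 281688 - (-2 + sqrt(-6 - 12*(-1/692) - 2768)/2) = 281688 - (-2 + sqrt(-6 + 3/173 - 2768)/2) = 281688 - (-2 + sqrt(-479899/173)/2) = 281688 - (-2 + (I*sqrt(83022527)/173)/2) = 281688 - (-2 + I*sqrt(83022527)/346) = 281688 + (2 - I*sqrt(83022527)/346) = 281690 - I*sqrt(83022527)/346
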